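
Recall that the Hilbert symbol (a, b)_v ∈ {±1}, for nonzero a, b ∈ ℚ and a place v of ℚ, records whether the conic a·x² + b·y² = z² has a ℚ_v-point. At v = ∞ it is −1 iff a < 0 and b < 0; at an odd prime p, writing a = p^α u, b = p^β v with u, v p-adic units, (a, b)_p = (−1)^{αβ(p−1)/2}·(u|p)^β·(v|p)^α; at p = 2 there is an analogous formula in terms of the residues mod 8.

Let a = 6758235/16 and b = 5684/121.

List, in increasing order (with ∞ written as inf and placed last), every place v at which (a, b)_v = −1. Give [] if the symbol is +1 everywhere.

[11, 29, 37, 41]

Mod squares: a ≡ 83435, b ≡ 29. Check v ∈ {∞, 2, 3, 5, 7, 11, 29, 37, 41}.
v=37: a=37^1·(≡13), b=37^0·(≡6) mod 37; (13|37)=-1, (6|37)=-1; (−1)^{1·0·18}·(-1)^0·(-1)^1 = -1.
v=2: v_2(a)=-4, v_2(b)=2; units ≡ 3, 5 (mod 8); ε·ε+αω+βω = 1·0+-4·1+2·1 ≡ 0  ⇒  (a,b)_2 = +1.
v=5: a=5^1·(≡2), b=5^0·(≡4) mod 5; (2|5)=-1, (4|5)=+1; (−1)^{1·0·2}·(-1)^0·(+1)^1 = +1.
v=3: a=3^4·(≡2), b=3^0·(≡2) mod 3; (2|3)=-1, (2|3)=-1; (−1)^{4·0·1}·(-1)^0·(-1)^4 = +1.
v=7: a=7^0·(≡4), b=7^2·(≡2) mod 7; (4|7)=+1, (2|7)=+1; (−1)^{0·2·3}·(+1)^2·(+1)^0 = +1.
v=11: a=11^1·(≡7), b=11^-2·(≡8) mod 11; (7|11)=-1, (8|11)=-1; (−1)^{1·-2·5}·(-1)^-2·(-1)^1 = -1.
v=29: a=29^0·(≡21), b=29^1·(≡16) mod 29; (21|29)=-1, (16|29)=+1; (−1)^{0·1·14}·(-1)^1·(+1)^0 = -1.
v=∞: 83435 > 0 and 29 > 0  ⇒  (a,b)_∞ = +1.
v=41: a=41^1·(≡24), b=41^0·(≡28) mod 41; (24|41)=-1, (28|41)=-1; (−1)^{1·0·20}·(-1)^0·(-1)^1 = -1.
(83435, 29 / ℚ) ramifies at {11, 29, 37, 41}: a division algebra.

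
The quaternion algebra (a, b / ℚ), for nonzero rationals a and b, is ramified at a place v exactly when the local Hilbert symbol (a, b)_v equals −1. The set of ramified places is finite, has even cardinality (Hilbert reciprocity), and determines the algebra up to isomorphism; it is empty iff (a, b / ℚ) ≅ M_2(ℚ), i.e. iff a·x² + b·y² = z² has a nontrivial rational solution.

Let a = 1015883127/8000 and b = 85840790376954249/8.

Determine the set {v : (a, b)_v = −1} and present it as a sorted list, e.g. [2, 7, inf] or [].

(a, b) ≡ (33915, 3458) mod (ℚ^×)²; places V = {2, 3, 5, 7, 13, 17, 19, 43, ∞}.
(a,b)_43: α=2, u≡6; β=2, v≡5 (mod 43); (6|43)=+1, (5|43)=-1; sign (−1)^0·+1^2·-1^2 = +1.
(a,b)_∞: sgn(33915)=+, sgn(3458)=+, so +1.
(a,b)_5: α=-3, u≡3; β=0, v≡3 (mod 5); (3|5)=-1, (3|5)=-1; sign (−1)^0·-1^0·-1^-3 = -1.
(a,b)_2: α=-6, β=-3; u≡3, v≡1 (mod 8); ε(u)ε(v)=1·0, αω(v)=-6·0, βω(u)=-3·1; sum ≡ 1  ⇒  -1.
(a,b)_19: α=1, u≡13; β=1, v≡5 (mod 19); (13|19)=-1, (5|19)=+1; sign (−1)^1·-1^1·+1^1 = +1.
(a,b)_17: α=1, u≡6; β=4, v≡5 (mod 17); (6|17)=-1, (5|17)=-1; sign (−1)^0·-1^4·-1^1 = -1.
(a,b)_7: α=1, u≡2; β=3, v≡2 (mod 7); (2|7)=+1, (2|7)=+1; sign (−1)^1·+1^3·+1^1 = -1.
(a,b)_3: α=5, u≡1; β=8, v≡2 (mod 3); (1|3)=+1, (2|3)=-1; sign (−1)^0·+1^8·-1^5 = -1.
(a,b)_13: α=0, u≡5; β=1, v≡11 (mod 13); (5|13)=-1, (11|13)=-1; sign (−1)^0·-1^1·-1^0 = -1.
|Ram(33915, 3458)| = 6, even; anisotropic at {2, 3, 5, 7, 13, 17}.

[2, 3, 5, 7, 13, 17]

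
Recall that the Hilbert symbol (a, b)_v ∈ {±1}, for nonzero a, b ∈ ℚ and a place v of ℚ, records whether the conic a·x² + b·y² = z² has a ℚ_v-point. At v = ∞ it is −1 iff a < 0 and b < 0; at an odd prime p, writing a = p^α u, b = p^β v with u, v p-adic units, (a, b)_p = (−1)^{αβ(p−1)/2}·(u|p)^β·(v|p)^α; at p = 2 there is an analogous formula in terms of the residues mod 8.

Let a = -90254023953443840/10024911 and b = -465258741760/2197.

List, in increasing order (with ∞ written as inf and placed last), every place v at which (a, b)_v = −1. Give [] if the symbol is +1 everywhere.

[2, 3, 5, 13, 17, inf]

Mod squares: a ≡ -1365, b ≡ -1105. Check v ∈ {∞, 2, 3, 5, 7, 13, 17, 19}.
v=3: a=3^-3·(≡1), b=3^0·(≡2) mod 3; (1|3)=+1, (2|3)=-1; (−1)^{-3·0·1}·(+1)^0·(-1)^-3 = -1.
v=∞: -1365 < 0 and -1105 < 0  ⇒  (a,b)_∞ = -1.
v=2: v_2(a)=10, v_2(b)=16; units ≡ 3, 7 (mod 8); ε·ε+αω+βω = 1·1+10·0+16·1 ≡ 1  ⇒  (a,b)_2 = -1.
v=19: a=19^2·(≡8), b=19^0·(≡16) mod 19; (8|19)=-1, (16|19)=+1; (−1)^{2·0·9}·(-1)^0·(+1)^2 = +1.
v=7: a=7^1·(≡4), b=7^0·(≡1) mod 7; (4|7)=+1, (1|7)=+1; (−1)^{1·0·3}·(+1)^0·(+1)^1 = +1.
v=5: a=5^1·(≡2), b=5^1·(≡4) mod 5; (2|5)=-1, (4|5)=+1; (−1)^{1·1·2}·(-1)^1·(+1)^1 = -1.
v=17: a=17^8·(≡14), b=17^5·(≡3) mod 17; (14|17)=-1, (3|17)=-1; (−1)^{8·5·8}·(-1)^5·(-1)^8 = -1.
v=13: a=13^-5·(≡4), b=13^-3·(≡6) mod 13; (4|13)=+1, (6|13)=-1; (−1)^{-5·-3·6}·(+1)^-3·(-1)^-5 = -1.
Ram(-1365, -1105) = {2, 3, 5, 13, 17, ∞}; no ℚ_2-point on the conic.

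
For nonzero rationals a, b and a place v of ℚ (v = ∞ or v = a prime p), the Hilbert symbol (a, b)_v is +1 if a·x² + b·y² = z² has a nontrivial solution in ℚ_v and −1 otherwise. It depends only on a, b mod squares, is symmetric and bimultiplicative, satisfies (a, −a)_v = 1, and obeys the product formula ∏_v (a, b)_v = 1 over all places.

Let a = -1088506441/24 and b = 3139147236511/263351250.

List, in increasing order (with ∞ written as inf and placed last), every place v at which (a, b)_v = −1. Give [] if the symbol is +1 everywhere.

[2, 3, 31, 37]

(a, b) ≡ (-56166, 580382) mod (ℚ^×)²; places V = {2, 3, 5, 11, 13, 17, 23, 31, 37, ∞}.
(a,b)_∞: sgn(-56166)=−, sgn(580382)=+, so +1.
(a,b)_5: α=0, u≡1; β=-4, v≡3 (mod 5); (1|5)=+1, (3|5)=-1; sign (−1)^0·+1^-4·-1^0 = +1.
(a,b)_23: α=1, u≡20; β=3, v≡9 (mod 23); (20|23)=-1, (9|23)=+1; sign (−1)^1·-1^3·+1^1 = +1.
(a,b)_11: α=3, u≡3; β=3, v≡7 (mod 11); (3|11)=+1, (7|11)=-1; sign (−1)^1·+1^3·-1^3 = +1.
(a,b)_31: α=2, u≡27; β=1, v≡24 (mod 31); (27|31)=-1, (24|31)=-1; sign (−1)^0·-1^1·-1^2 = -1.
(a,b)_17: α=0, u≡13; β=-2, v≡4 (mod 17); (13|17)=+1, (4|17)=+1; sign (−1)^0·+1^-2·+1^0 = +1.
(a,b)_37: α=1, u≡16; β=1, v≡13 (mod 37); (16|37)=+1, (13|37)=-1; sign (−1)^0·+1^1·-1^1 = -1.
(a,b)_3: α=-1, u≡1; β=-6, v≡2 (mod 3); (1|3)=+1, (2|3)=-1; sign (−1)^0·+1^-6·-1^-1 = -1.
(a,b)_13: α=0, u≡11; β=2, v≡4 (mod 13); (11|13)=-1, (4|13)=+1; sign (−1)^0·-1^2·+1^0 = +1.
(a,b)_2: α=-3, β=-1; u≡5, v≡7 (mod 8); ε(u)ε(v)=0·1, αω(v)=-3·0, βω(u)=-1·1; sum ≡ 1  ⇒  -1.
(-56166, 580382 / ℚ) ramifies at {2, 3, 31, 37}: a division algebra.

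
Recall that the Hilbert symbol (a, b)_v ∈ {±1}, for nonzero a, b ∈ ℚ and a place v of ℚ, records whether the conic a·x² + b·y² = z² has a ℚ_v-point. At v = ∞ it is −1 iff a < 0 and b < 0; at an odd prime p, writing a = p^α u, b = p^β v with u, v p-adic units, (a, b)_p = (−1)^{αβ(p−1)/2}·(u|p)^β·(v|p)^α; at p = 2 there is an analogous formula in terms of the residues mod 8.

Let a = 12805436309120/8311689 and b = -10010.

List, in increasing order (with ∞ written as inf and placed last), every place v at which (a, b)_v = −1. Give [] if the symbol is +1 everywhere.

Mod squares: a ≡ 170, b ≡ -10010. Check v ∈ {∞, 2, 3, 5, 7, 11, 13, 17, 29, 31}.
v=5: a=5^1·(≡1), b=5^1·(≡3) mod 5; (1|5)=+1, (3|5)=-1; (−1)^{1·1·2}·(+1)^1·(-1)^1 = -1.
v=3: a=3^-2·(≡2), b=3^0·(≡1) mod 3; (2|3)=-1, (1|3)=+1; (−1)^{-2·0·1}·(-1)^0·(+1)^-2 = +1.
v=13: a=13^4·(≡3), b=13^1·(≡10) mod 13; (3|13)=+1, (10|13)=+1; (−1)^{4·1·6}·(+1)^1·(+1)^4 = +1.
v=2: v_2(a)=7, v_2(b)=1; units ≡ 5, 3 (mod 8); ε·ε+αω+βω = 0·1+7·1+1·1 ≡ 0  ⇒  (a,b)_2 = +1.
v=7: a=7^2·(≡2), b=7^1·(≡5) mod 7; (2|7)=+1, (5|7)=-1; (−1)^{2·1·3}·(+1)^1·(-1)^2 = +1.
v=11: a=11^0·(≡4), b=11^1·(≡3) mod 11; (4|11)=+1, (3|11)=+1; (−1)^{0·1·5}·(+1)^1·(+1)^0 = +1.
v=31: a=31^-4·(≡13), b=31^0·(≡3) mod 31; (13|31)=-1, (3|31)=-1; (−1)^{-4·0·15}·(-1)^0·(-1)^-4 = +1.
v=29: a=29^2·(≡23), b=29^0·(≡24) mod 29; (23|29)=+1, (24|29)=+1; (−1)^{2·0·14}·(+1)^0·(+1)^2 = +1.
v=17: a=17^1·(≡3), b=17^0·(≡3) mod 17; (3|17)=-1, (3|17)=-1; (−1)^{1·0·8}·(-1)^0·(-1)^1 = -1.
v=∞: 170 > 0 and -10010 < 0  ⇒  (a,b)_∞ = +1.
|Ram(170, -10010)| = 2, even; anisotropic at {5, 17}.

[5, 17]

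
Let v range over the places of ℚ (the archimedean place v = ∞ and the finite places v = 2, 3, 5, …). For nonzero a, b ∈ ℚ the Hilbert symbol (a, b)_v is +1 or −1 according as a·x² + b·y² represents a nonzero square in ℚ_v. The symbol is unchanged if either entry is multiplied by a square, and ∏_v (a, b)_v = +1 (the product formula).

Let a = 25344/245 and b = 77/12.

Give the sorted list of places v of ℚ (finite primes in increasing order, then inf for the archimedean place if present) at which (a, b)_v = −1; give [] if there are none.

[2, 7]

Mod squares: a ≡ 55, b ≡ 231. Check v ∈ {∞, 2, 3, 5, 7, 11}.
v=5: a=5^-1·(≡1), b=5^0·(≡1) mod 5; (1|5)=+1, (1|5)=+1; (−1)^{-1·0·2}·(+1)^0·(+1)^-1 = +1.
v=2: v_2(a)=8, v_2(b)=-2; units ≡ 7, 7 (mod 8); ε·ε+αω+βω = 1·1+8·0+-2·0 ≡ 1  ⇒  (a,b)_2 = -1.
v=3: a=3^2·(≡1), b=3^-1·(≡2) mod 3; (1|3)=+1, (2|3)=-1; (−1)^{2·-1·1}·(+1)^-1·(-1)^2 = +1.
v=∞: 55 > 0 and 231 > 0  ⇒  (a,b)_∞ = +1.
v=11: a=11^1·(≡9), b=11^1·(≡7) mod 11; (9|11)=+1, (7|11)=-1; (−1)^{1·1·5}·(+1)^1·(-1)^1 = +1.
v=7: a=7^-2·(≡5), b=7^1·(≡5) mod 7; (5|7)=-1, (5|7)=-1; (−1)^{-2·1·3}·(-1)^1·(-1)^-2 = -1.
Ram(55, 231) = {2, 7}; no ℚ_2-point on the conic.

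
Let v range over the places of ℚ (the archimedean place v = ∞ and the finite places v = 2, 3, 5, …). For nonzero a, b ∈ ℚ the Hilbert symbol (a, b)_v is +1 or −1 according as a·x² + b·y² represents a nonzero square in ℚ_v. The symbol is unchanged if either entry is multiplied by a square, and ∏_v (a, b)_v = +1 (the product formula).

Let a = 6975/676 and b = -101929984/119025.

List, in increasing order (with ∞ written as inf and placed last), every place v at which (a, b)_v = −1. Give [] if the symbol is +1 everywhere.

(a, b) ≡ (31, -589) mod (ℚ^×)²; places V = {2, 3, 5, 13, 19, 23, 31, ∞}.
(a,b)_5: α=2, u≡4; β=-2, v≡1 (mod 5); (4|5)=+1, (1|5)=+1; sign (−1)^0·+1^-2·+1^2 = +1.
(a,b)_∞: sgn(31)=+, sgn(-589)=−, so +1.
(a,b)_19: α=0, u≡14; β=1, v≡1 (mod 19); (14|19)=-1, (1|19)=+1; sign (−1)^0·-1^1·+1^0 = -1.
(a,b)_13: α=-2, u≡5; β=2, v≡9 (mod 13); (5|13)=-1, (9|13)=+1; sign (−1)^0·-1^2·+1^-2 = +1.
(a,b)_31: α=1, u≡9; β=1, v≡26 (mod 31); (9|31)=+1, (26|31)=-1; sign (−1)^1·+1^1·-1^1 = +1.
(a,b)_3: α=2, u≡1; β=-2, v≡2 (mod 3); (1|3)=+1, (2|3)=-1; sign (−1)^0·+1^-2·-1^2 = +1.
(a,b)_2: α=-2, β=10; u≡7, v≡3 (mod 8); ε(u)ε(v)=1·1, αω(v)=-2·1, βω(u)=10·0; sum ≡ 1  ⇒  -1.
(a,b)_23: α=0, u≡16; β=-2, v≡2 (mod 23); (16|23)=+1, (2|23)=+1; sign (−1)^0·+1^-2·+1^0 = +1.
Ram(31, -589) = {2, 19}; no ℚ_2-point on the conic.

[2, 19]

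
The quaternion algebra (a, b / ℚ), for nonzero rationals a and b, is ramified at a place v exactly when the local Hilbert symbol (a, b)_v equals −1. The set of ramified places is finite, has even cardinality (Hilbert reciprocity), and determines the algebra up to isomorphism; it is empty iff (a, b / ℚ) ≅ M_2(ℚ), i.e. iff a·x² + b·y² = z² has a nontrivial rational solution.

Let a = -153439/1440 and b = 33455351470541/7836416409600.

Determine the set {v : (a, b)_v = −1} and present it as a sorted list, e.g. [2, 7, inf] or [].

[2, 11, 29, 37]

Mod squares: a ≡ -1534390, b ≡ 29. Check v ∈ {∞, 2, 3, 5, 7, 11, 13, 29, 37}.
v=11: a=11^1·(≡1), b=11^2·(≡10) mod 11; (1|11)=+1, (10|11)=-1; (−1)^{1·2·5}·(+1)^2·(-1)^1 = -1.
v=7: a=7^0·(≡3), b=7^2·(≡4) mod 7; (3|7)=-1, (4|7)=+1; (−1)^{0·2·3}·(-1)^2·(+1)^0 = +1.
v=2: v_2(a)=-5, v_2(b)=-16; units ≡ 5, 5 (mod 8); ε·ε+αω+βω = 0·0+-5·1+-16·1 ≡ 1  ⇒  (a,b)_2 = -1.
v=29: a=29^1·(≡10), b=29^3·(≡28) mod 29; (10|29)=-1, (28|29)=+1; (−1)^{1·3·14}·(-1)^3·(+1)^1 = -1.
v=37: a=37^1·(≡1), b=37^2·(≡19) mod 37; (1|37)=+1, (19|37)=-1; (−1)^{1·2·18}·(+1)^2·(-1)^1 = -1.
v=5: a=5^-1·(≡2), b=5^-2·(≡4) mod 5; (2|5)=-1, (4|5)=+1; (−1)^{-1·-2·2}·(-1)^-2·(+1)^-1 = +1.
v=13: a=13^1·(≡4), b=13^2·(≡9) mod 13; (4|13)=+1, (9|13)=+1; (−1)^{1·2·6}·(+1)^2·(+1)^1 = +1.
v=3: a=3^-2·(≡2), b=3^-14·(≡2) mod 3; (2|3)=-1, (2|3)=-1; (−1)^{-2·-14·1}·(-1)^-14·(-1)^-2 = +1.
v=∞: -1534390 < 0 and 29 > 0  ⇒  (a,b)_∞ = +1.
Ram(-1534390, 29) = {2, 11, 29, 37}; no ℚ_2-point on the conic.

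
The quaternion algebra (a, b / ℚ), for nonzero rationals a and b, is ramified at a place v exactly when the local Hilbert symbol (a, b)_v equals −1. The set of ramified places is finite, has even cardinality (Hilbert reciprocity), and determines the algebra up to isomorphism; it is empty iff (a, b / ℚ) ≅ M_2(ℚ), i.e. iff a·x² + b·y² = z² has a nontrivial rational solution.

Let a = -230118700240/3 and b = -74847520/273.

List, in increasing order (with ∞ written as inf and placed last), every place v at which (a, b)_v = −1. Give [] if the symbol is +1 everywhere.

[3, 5, 11, 13, 43, inf]

Mod squares: a ≡ -192855, b ≡ -690690. Check v ∈ {∞, 2, 3, 5, 7, 11, 13, 23, 43}.
v=11: a=11^2·(≡2), b=11^1·(≡3) mod 11; (2|11)=-1, (3|11)=+1; (−1)^{2·1·5}·(-1)^1·(+1)^2 = -1.
v=∞: -192855 < 0 and -690690 < 0  ⇒  (a,b)_∞ = -1.
v=2: v_2(a)=4, v_2(b)=5; units ≡ 1, 7 (mod 8); ε·ε+αω+βω = 0·1+4·0+5·0 ≡ 0  ⇒  (a,b)_2 = +1.
v=23: a=23^1·(≡17), b=23^1·(≡13) mod 23; (17|23)=-1, (13|23)=+1; (−1)^{1·1·11}·(-1)^1·(+1)^1 = +1.
v=13: a=13^1·(≡5), b=13^-1·(≡4) mod 13; (5|13)=-1, (4|13)=+1; (−1)^{1·-1·6}·(-1)^-1·(+1)^1 = -1.
v=7: a=7^0·(≡4), b=7^-1·(≡2) mod 7; (4|7)=+1, (2|7)=+1; (−1)^{0·-1·3}·(+1)^-1·(+1)^0 = +1.
v=43: a=43^3·(≡32), b=43^2·(≡39) mod 43; (32|43)=-1, (39|43)=-1; (−1)^{3·2·21}·(-1)^2·(-1)^3 = -1.
v=3: a=3^-1·(≡2), b=3^-1·(≡2) mod 3; (2|3)=-1, (2|3)=-1; (−1)^{-1·-1·1}·(-1)^-1·(-1)^-1 = -1.
v=5: a=5^1·(≡4), b=5^1·(≡2) mod 5; (4|5)=+1, (2|5)=-1; (−1)^{1·1·2}·(+1)^1·(-1)^1 = -1.
|Ram(-192855, -690690)| = 6, even; anisotropic at {3, 5, 11, 13, 43, ∞}.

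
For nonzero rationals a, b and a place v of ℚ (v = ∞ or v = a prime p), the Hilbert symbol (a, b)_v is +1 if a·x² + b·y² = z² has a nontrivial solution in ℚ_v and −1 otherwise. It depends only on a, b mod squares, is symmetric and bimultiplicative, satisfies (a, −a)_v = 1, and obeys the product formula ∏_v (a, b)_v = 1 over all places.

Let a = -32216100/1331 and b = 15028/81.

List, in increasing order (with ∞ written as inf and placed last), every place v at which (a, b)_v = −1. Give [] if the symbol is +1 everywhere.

[7, 11]

Mod squares: a ≡ -6699, b ≡ 13. Check v ∈ {∞, 2, 3, 5, 7, 11, 13, 17, 23, 29}.
v=3: a=3^1·(≡2), b=3^-4·(≡1) mod 3; (2|3)=-1, (1|3)=+1; (−1)^{1·-4·1}·(-1)^-4·(+1)^1 = +1.
v=23: a=23^2·(≡14), b=23^0·(≡18) mod 23; (14|23)=-1, (18|23)=+1; (−1)^{2·0·11}·(-1)^0·(+1)^2 = +1.
v=5: a=5^2·(≡1), b=5^0·(≡3) mod 5; (1|5)=+1, (3|5)=-1; (−1)^{2·0·2}·(+1)^0·(-1)^2 = +1.
v=2: v_2(a)=2, v_2(b)=2; units ≡ 5, 5 (mod 8); ε·ε+αω+βω = 0·0+2·1+2·1 ≡ 0  ⇒  (a,b)_2 = +1.
v=29: a=29^1·(≡28), b=29^0·(≡28) mod 29; (28|29)=+1, (28|29)=+1; (−1)^{1·0·14}·(+1)^0·(+1)^1 = +1.
v=13: a=13^0·(≡9), b=13^1·(≡4) mod 13; (9|13)=+1, (4|13)=+1; (−1)^{0·1·6}·(+1)^1·(+1)^0 = +1.
v=∞: -6699 < 0 and 13 > 0  ⇒  (a,b)_∞ = +1.
v=17: a=17^0·(≡1), b=17^2·(≡4) mod 17; (1|17)=+1, (4|17)=+1; (−1)^{0·2·8}·(+1)^2·(+1)^0 = +1.
v=7: a=7^1·(≡4), b=7^0·(≡5) mod 7; (4|7)=+1, (5|7)=-1; (−1)^{1·0·3}·(+1)^0·(-1)^1 = -1.
v=11: a=11^-3·(≡7), b=11^0·(≡6) mod 11; (7|11)=-1, (6|11)=-1; (−1)^{-3·0·5}·(-1)^0·(-1)^-3 = -1.
|Ram(-6699, 13)| = 2, even; anisotropic at {7, 11}.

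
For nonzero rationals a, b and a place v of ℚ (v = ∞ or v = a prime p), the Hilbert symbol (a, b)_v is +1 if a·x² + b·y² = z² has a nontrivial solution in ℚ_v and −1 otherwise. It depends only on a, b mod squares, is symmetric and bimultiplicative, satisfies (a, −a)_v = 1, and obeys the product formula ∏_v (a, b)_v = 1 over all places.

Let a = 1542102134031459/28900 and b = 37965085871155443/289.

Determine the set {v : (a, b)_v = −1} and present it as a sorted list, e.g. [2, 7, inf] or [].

Mod squares: a ≡ 9366819, b ≡ 1905803. Check v ∈ {∞, 2, 3, 5, 7, 11, 13, 17, 23, 41, 43, 47}.
v=47: a=47^2·(≡12), b=47^3·(≡31) mod 47; (12|47)=+1, (31|47)=-1; (−1)^{2·3·23}·(+1)^3·(-1)^2 = +1.
v=17: a=17^-2·(≡3), b=17^-2·(≡15) mod 17; (3|17)=-1, (15|17)=+1; (−1)^{-2·-2·8}·(-1)^-2·(+1)^-2 = +1.
v=23: a=23^1·(≡17), b=23^1·(≡11) mod 23; (17|23)=-1, (11|23)=-1; (−1)^{1·1·11}·(-1)^1·(-1)^1 = -1.
v=3: a=3^3·(≡2), b=3^2·(≡2) mod 3; (2|3)=-1, (2|3)=-1; (−1)^{3·2·1}·(-1)^2·(-1)^3 = -1.
v=41: a=41^1·(≡19), b=41^1·(≡3) mod 41; (19|41)=-1, (3|41)=-1; (−1)^{1·1·20}·(-1)^1·(-1)^1 = +1.
v=7: a=7^3·(≡1), b=7^2·(≡4) mod 7; (1|7)=+1, (4|7)=+1; (−1)^{3·2·3}·(+1)^2·(+1)^3 = +1.
v=5: a=5^-2·(≡4), b=5^0·(≡2) mod 5; (4|5)=+1, (2|5)=-1; (−1)^{-2·0·2}·(+1)^0·(-1)^-2 = +1.
v=2: v_2(a)=-2, v_2(b)=0; units ≡ 3, 3 (mod 8); ε·ε+αω+βω = 1·1+-2·1+0·1 ≡ 1  ⇒  (a,b)_2 = -1.
v=13: a=13^2·(≡7), b=13^2·(≡4) mod 13; (7|13)=-1, (4|13)=+1; (−1)^{2·2·6}·(-1)^2·(+1)^2 = +1.
v=11: a=11^1·(≡8), b=11^2·(≡9) mod 11; (8|11)=-1, (9|11)=+1; (−1)^{1·2·5}·(-1)^2·(+1)^1 = +1.
v=43: a=43^1·(≡15), b=43^1·(≡10) mod 43; (15|43)=+1, (10|43)=+1; (−1)^{1·1·21}·(+1)^1·(+1)^1 = -1.
v=∞: 9366819 > 0 and 1905803 > 0  ⇒  (a,b)_∞ = +1.
|Ram(9366819, 1905803)| = 4, even; anisotropic at {2, 3, 23, 43}.

[2, 3, 23, 43]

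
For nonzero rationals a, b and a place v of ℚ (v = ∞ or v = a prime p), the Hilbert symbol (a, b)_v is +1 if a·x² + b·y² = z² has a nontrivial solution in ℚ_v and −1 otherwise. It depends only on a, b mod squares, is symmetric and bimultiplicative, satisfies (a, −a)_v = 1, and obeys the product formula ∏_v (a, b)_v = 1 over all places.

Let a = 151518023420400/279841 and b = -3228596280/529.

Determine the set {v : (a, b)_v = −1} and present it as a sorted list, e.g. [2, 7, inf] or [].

(a, b) ≡ (39, -30) mod (ℚ^×)²; places V = {2, 3, 5, 7, 13, 19, 23, ∞}.
(a,b)_13: α=3, u≡1; β=2, v≡12 (mod 13); (1|13)=+1, (12|13)=+1; sign (−1)^0·+1^2·+1^3 = +1.
(a,b)_23: α=-4, u≡1; β=-2, v≡16 (mod 23); (1|23)=+1, (16|23)=+1; sign (−1)^0·+1^-2·+1^-4 = +1.
(a,b)_5: α=2, u≡1; β=1, v≡1 (mod 5); (1|5)=+1, (1|5)=+1; sign (−1)^0·+1^1·+1^2 = +1.
(a,b)_7: α=2, u≡1; β=2, v≡5 (mod 7); (1|7)=+1, (5|7)=-1; sign (−1)^0·+1^2·-1^2 = +1.
(a,b)_19: α=4, u≡16; β=2, v≡3 (mod 19); (16|19)=+1, (3|19)=-1; sign (−1)^0·+1^2·-1^4 = +1.
(a,b)_2: α=4, β=3; u≡7, v≡1 (mod 8); ε(u)ε(v)=1·0, αω(v)=4·0, βω(u)=3·0; sum ≡ 0  ⇒  +1.
(a,b)_∞: sgn(39)=+, sgn(-30)=−, so +1.
(a,b)_3: α=3, u≡1; β=3, v≡2 (mod 3); (1|3)=+1, (2|3)=-1; sign (−1)^1·+1^3·-1^3 = +1.
Ram(a, b) = ∅: the form 39·x² + -30·y² − z² is isotropic over every ℚ_v, so by Hasse–Minkowski it is isotropic over ℚ.

[]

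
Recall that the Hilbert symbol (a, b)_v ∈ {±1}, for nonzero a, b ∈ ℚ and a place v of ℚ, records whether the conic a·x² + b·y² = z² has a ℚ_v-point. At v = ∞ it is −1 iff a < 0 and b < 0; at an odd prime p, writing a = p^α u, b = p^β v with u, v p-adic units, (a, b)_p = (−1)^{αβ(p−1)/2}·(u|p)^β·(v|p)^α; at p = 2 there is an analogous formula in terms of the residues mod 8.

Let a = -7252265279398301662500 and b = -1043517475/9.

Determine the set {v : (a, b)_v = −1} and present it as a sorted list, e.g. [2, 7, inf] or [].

(a, b) ≡ (-185, -851851) mod (ℚ^×)²; places V = {2, 3, 5, 7, 11, 13, 23, 37, ∞}.
(a,b)_2: α=2, β=0; u≡7, v≡5 (mod 8); ε(u)ε(v)=1·0, αω(v)=2·1, βω(u)=0·0; sum ≡ 0  ⇒  +1.
(a,b)_3: α=2, u≡1; β=-2, v≡2 (mod 3); (1|3)=+1, (2|3)=-1; sign (−1)^0·+1^-2·-1^2 = +1.
(a,b)_23: α=2, u≡22; β=1, v≡3 (mod 23); (22|23)=-1, (3|23)=+1; sign (−1)^0·-1^1·+1^2 = -1.
(a,b)_13: α=2, u≡4; β=1, v≡2 (mod 13); (4|13)=+1, (2|13)=-1; sign (−1)^0·+1^1·-1^2 = +1.
(a,b)_37: α=3, u≡5; β=1, v≡33 (mod 37); (5|37)=-1, (33|37)=+1; sign (−1)^0·-1^1·+1^3 = -1.
(a,b)_7: α=6, u≡4; β=3, v≡4 (mod 7); (4|7)=+1, (4|7)=+1; sign (−1)^0·+1^3·+1^6 = +1.
(a,b)_5: α=5, u≡3; β=2, v≡4 (mod 5); (3|5)=-1, (4|5)=+1; sign (−1)^0·-1^2·+1^5 = +1.
(a,b)_∞: sgn(-185)=−, sgn(-851851)=−, so -1.
(a,b)_11: α=2, u≡8; β=1, v≡2 (mod 11); (8|11)=-1, (2|11)=-1; sign (−1)^0·-1^1·-1^2 = -1.
(-185, -851851 / ℚ) ramifies at {11, 23, 37, ∞}: a division algebra.

[11, 23, 37, inf]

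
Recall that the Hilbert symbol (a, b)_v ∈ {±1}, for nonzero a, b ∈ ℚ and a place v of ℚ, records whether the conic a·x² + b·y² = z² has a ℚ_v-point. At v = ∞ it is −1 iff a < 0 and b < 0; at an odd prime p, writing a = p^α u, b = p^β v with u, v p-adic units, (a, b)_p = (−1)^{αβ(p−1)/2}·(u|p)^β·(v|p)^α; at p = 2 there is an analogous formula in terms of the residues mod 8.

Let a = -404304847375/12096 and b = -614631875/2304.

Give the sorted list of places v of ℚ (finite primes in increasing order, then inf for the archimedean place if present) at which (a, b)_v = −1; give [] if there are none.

[7, 11, 13, inf]

Mod squares: a ≡ -31395, b ≡ -11. Check v ∈ {∞, 2, 3, 5, 7, 11, 13, 23}.
v=23: a=23^3·(≡15), b=23^2·(≡4) mod 23; (15|23)=-1, (4|23)=+1; (−1)^{3·2·11}·(-1)^2·(+1)^3 = +1.
v=7: a=7^-1·(≡2), b=7^0·(≡3) mod 7; (2|7)=+1, (3|7)=-1; (−1)^{-1·0·3}·(+1)^0·(-1)^-1 = -1.
v=∞: -31395 < 0 and -11 < 0  ⇒  (a,b)_∞ = -1.
v=13: a=13^3·(≡1), b=13^2·(≡6) mod 13; (1|13)=+1, (6|13)=-1; (−1)^{3·2·6}·(+1)^2·(-1)^3 = -1.
v=3: a=3^-3·(≡2), b=3^-2·(≡1) mod 3; (2|3)=-1, (1|3)=+1; (−1)^{-3·-2·1}·(-1)^-2·(+1)^-3 = +1.
v=11: a=11^2·(≡8), b=11^1·(≡6) mod 11; (8|11)=-1, (6|11)=-1; (−1)^{2·1·5}·(-1)^1·(-1)^2 = -1.
v=5: a=5^3·(≡1), b=5^4·(≡1) mod 5; (1|5)=+1, (1|5)=+1; (−1)^{3·4·2}·(+1)^4·(+1)^3 = +1.
v=2: v_2(a)=-6, v_2(b)=-8; units ≡ 5, 5 (mod 8); ε·ε+αω+βω = 0·0+-6·1+-8·1 ≡ 0  ⇒  (a,b)_2 = +1.
|Ram(-31395, -11)| = 4, even; anisotropic at {7, 11, 13, ∞}.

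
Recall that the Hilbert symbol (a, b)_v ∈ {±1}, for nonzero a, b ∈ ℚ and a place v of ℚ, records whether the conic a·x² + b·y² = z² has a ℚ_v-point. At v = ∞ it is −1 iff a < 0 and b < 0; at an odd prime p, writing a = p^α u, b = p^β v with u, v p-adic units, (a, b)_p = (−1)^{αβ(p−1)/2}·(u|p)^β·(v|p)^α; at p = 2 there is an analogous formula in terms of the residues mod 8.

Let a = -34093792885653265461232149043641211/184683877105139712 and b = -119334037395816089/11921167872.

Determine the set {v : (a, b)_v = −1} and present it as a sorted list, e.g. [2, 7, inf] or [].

[2, 13, 53, inf]

(a, b) ≡ (-288002, -509542) mod (ℚ^×)²; places V = {2, 3, 7, 11, 13, 17, 19, 23, 41, 43, 53, ∞}.
(a,b)_3: α=-8, u≡1; β=-6, v≡2 (mod 3); (1|3)=+1, (2|3)=-1; sign (−1)^0·+1^-6·-1^-8 = +1.
(a,b)_7: α=8, u≡6; β=2, v≡2 (mod 7); (6|7)=-1, (2|7)=+1; sign (−1)^0·-1^2·+1^8 = +1.
(a,b)_43: α=0, u≡32; β=2, v≡34 (mod 43); (32|43)=-1, (34|43)=-1; sign (−1)^0·-1^2·-1^0 = +1.
(a,b)_2: α=-19, β=-9; u≡7, v≡5 (mod 8); ε(u)ε(v)=1·0, αω(v)=-19·1, βω(u)=-9·0; sum ≡ 1  ⇒  -1.
(a,b)_11: α=5, u≡3; β=3, v≡6 (mod 11); (3|11)=+1, (6|11)=-1; sign (−1)^1·+1^3·-1^5 = +1.
(a,b)_17: α=6, u≡12; β=2, v≡16 (mod 17); (12|17)=-1, (16|17)=+1; sign (−1)^0·-1^2·+1^6 = +1.
(a,b)_13: α=1, u≡2; β=0, v≡8 (mod 13); (2|13)=-1, (8|13)=-1; sign (−1)^0·-1^0·-1^1 = -1.
(a,b)_53: α=5, u≡36; β=3, v≡39 (mod 53); (36|53)=+1, (39|53)=-1; sign (−1)^0·+1^3·-1^5 = -1.
(a,b)_∞: sgn(-288002)=−, sgn(-509542)=−, so -1.
(a,b)_23: α=4, u≡12; β=1, v≡4 (mod 23); (12|23)=+1, (4|23)=+1; sign (−1)^0·+1^1·+1^4 = +1.
(a,b)_41: α=-4, u≡37; β=-2, v≡19 (mod 41); (37|41)=+1, (19|41)=-1; sign (−1)^0·+1^-2·-1^-4 = +1.
(a,b)_19: α=-1, u≡5; β=-1, v≡3 (mod 19); (5|19)=+1, (3|19)=-1; sign (−1)^1·+1^-1·-1^-1 = +1.
(-288002, -509542 / ℚ) ramifies at {2, 13, 53, ∞}: a division algebra.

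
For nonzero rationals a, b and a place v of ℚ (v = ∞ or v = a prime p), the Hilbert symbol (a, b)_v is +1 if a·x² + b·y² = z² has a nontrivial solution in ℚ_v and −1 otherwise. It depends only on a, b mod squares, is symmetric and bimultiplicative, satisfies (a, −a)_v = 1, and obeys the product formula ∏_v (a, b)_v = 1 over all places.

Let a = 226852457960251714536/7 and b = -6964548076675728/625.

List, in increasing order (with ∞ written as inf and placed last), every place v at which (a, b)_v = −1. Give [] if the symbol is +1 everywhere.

[2, 23, 37, 43]

Mod squares: a ≡ 480998, b ≡ -906372017. Check v ∈ {∞, 2, 3, 5, 7, 11, 17, 23, 31, 37, 43, 47}.
v=2: v_2(a)=3, v_2(b)=4; units ≡ 3, 7 (mod 8); ε·ε+αω+βω = 1·1+3·0+4·1 ≡ 1  ⇒  (a,b)_2 = -1.
v=17: a=17^1·(≡11), b=17^1·(≡10) mod 17; (11|17)=-1, (10|17)=-1; (−1)^{1·1·8}·(-1)^1·(-1)^1 = +1.
v=7: a=7^-1·(≡1), b=7^2·(≡2) mod 7; (1|7)=+1, (2|7)=+1; (−1)^{-1·2·3}·(+1)^2·(+1)^-1 = +1.
v=3: a=3^4·(≡2), b=3^4·(≡1) mod 3; (2|3)=-1, (1|3)=+1; (−1)^{4·4·1}·(-1)^4·(+1)^4 = +1.
v=23: a=23^2·(≡14), b=23^1·(≡12) mod 23; (14|23)=-1, (12|23)=+1; (−1)^{2·1·11}·(-1)^1·(+1)^2 = -1.
v=31: a=31^2·(≡16), b=31^1·(≡13) mod 31; (16|31)=+1, (13|31)=-1; (−1)^{2·1·15}·(+1)^1·(-1)^2 = +1.
v=11: a=11^4·(≡9), b=11^2·(≡6) mod 11; (9|11)=+1, (6|11)=-1; (−1)^{4·2·5}·(+1)^2·(-1)^4 = +1.
v=∞: 480998 > 0 and -906372017 < 0  ⇒  (a,b)_∞ = +1.
v=37: a=37^2·(≡15), b=37^1·(≡10) mod 37; (15|37)=-1, (10|37)=+1; (−1)^{2·1·18}·(-1)^1·(+1)^2 = -1.
v=5: a=5^0·(≡3), b=5^-4·(≡2) mod 5; (3|5)=-1, (2|5)=-1; (−1)^{0·-4·2}·(-1)^-4·(-1)^0 = +1.
v=47: a=47^1·(≡26), b=47^1·(≡21) mod 47; (26|47)=-1, (21|47)=+1; (−1)^{1·1·23}·(-1)^1·(+1)^1 = +1.
v=43: a=43^1·(≡24), b=43^1·(≡35) mod 43; (24|43)=+1, (35|43)=+1; (−1)^{1·1·21}·(+1)^1·(+1)^1 = -1.
Ram(480998, -906372017) = {2, 23, 37, 43}; no ℚ_2-point on the conic.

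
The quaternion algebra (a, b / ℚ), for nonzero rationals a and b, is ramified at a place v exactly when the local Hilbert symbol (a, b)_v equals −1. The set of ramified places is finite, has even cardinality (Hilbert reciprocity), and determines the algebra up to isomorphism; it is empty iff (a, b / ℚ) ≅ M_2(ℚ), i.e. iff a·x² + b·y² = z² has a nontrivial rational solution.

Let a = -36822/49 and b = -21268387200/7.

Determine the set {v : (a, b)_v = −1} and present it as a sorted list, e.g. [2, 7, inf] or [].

[3, 7, 17, inf]

Mod squares: a ≡ -102, b ≡ -714. Check v ∈ {∞, 2, 3, 5, 7, 17, 19}.
v=∞: -102 < 0 and -714 < 0  ⇒  (a,b)_∞ = -1.
v=5: a=5^0·(≡2), b=5^2·(≡1) mod 5; (2|5)=-1, (1|5)=+1; (−1)^{0·2·2}·(-1)^2·(+1)^0 = +1.
v=17: a=17^1·(≡12), b=17^1·(≡9) mod 17; (12|17)=-1, (9|17)=+1; (−1)^{1·1·8}·(-1)^1·(+1)^1 = -1.
v=7: a=7^-2·(≡5), b=7^-1·(≡3) mod 7; (5|7)=-1, (3|7)=-1; (−1)^{-2·-1·3}·(-1)^-1·(-1)^-2 = -1.
v=3: a=3^1·(≡2), b=3^1·(≡2) mod 3; (2|3)=-1, (2|3)=-1; (−1)^{1·1·1}·(-1)^1·(-1)^1 = -1.
v=2: v_2(a)=1, v_2(b)=7; units ≡ 5, 3 (mod 8); ε·ε+αω+βω = 0·1+1·1+7·1 ≡ 0  ⇒  (a,b)_2 = +1.
v=19: a=19^2·(≡8), b=19^4·(≡15) mod 19; (8|19)=-1, (15|19)=-1; (−1)^{2·4·9}·(-1)^4·(-1)^2 = +1.
|Ram(-102, -714)| = 4, even; anisotropic at {3, 7, 17, ∞}.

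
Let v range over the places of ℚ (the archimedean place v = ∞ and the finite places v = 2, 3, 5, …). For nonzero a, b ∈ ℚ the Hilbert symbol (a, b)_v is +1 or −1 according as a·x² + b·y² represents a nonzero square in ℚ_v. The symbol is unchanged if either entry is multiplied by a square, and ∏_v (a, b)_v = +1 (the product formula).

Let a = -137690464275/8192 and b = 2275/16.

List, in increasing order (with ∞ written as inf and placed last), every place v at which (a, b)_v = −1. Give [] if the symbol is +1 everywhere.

(a, b) ≡ (-16422, 91) mod (ℚ^×)²; places V = {2, 3, 5, 7, 13, 17, 23, ∞}.
(a,b)_3: α=5, u≡1; β=0, v≡1 (mod 3); (1|3)=+1, (1|3)=+1; sign (−1)^0·+1^0·+1^5 = +1.
(a,b)_17: α=1, u≡14; β=0, v≡3 (mod 17); (14|17)=-1, (3|17)=-1; sign (−1)^0·-1^0·-1^1 = -1.
(a,b)_23: α=1, u≡20; β=0, v≡20 (mod 23); (20|23)=-1, (20|23)=-1; sign (−1)^0·-1^0·-1^1 = -1.
(a,b)_5: α=2, u≡2; β=2, v≡1 (mod 5); (2|5)=-1, (1|5)=+1; sign (−1)^0·-1^2·+1^2 = +1.
(a,b)_2: α=-13, β=-4; u≡5, v≡3 (mod 8); ε(u)ε(v)=0·1, αω(v)=-13·1, βω(u)=-4·1; sum ≡ 1  ⇒  -1.
(a,b)_7: α=3, u≡3; β=1, v≡5 (mod 7); (3|7)=-1, (5|7)=-1; sign (−1)^1·-1^1·-1^3 = -1.
(a,b)_13: α=2, u≡3; β=1, v≡2 (mod 13); (3|13)=+1, (2|13)=-1; sign (−1)^0·+1^1·-1^2 = +1.
(a,b)_∞: sgn(-16422)=−, sgn(91)=+, so +1.
Ram(-16422, 91) = {2, 7, 17, 23}; no ℚ_2-point on the conic.

[2, 7, 17, 23]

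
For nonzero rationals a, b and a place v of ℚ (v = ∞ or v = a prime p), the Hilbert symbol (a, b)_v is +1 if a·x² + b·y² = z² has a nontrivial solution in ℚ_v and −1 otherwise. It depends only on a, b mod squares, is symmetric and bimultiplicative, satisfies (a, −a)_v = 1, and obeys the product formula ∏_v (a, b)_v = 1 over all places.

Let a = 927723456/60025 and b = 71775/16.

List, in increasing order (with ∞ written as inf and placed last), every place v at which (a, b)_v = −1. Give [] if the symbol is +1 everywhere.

(a, b) ≡ (1479, 319) mod (ℚ^×)²; places V = {2, 3, 5, 7, 11, 17, 29, ∞}.
(a,b)_5: α=-2, u≡1; β=2, v≡1 (mod 5); (1|5)=+1, (1|5)=+1; sign (−1)^0·+1^2·+1^-2 = +1.
(a,b)_∞: sgn(1479)=+, sgn(319)=+, so +1.
(a,b)_2: α=6, β=-4; u≡7, v≡7 (mod 8); ε(u)ε(v)=1·1, αω(v)=6·0, βω(u)=-4·0; sum ≡ 1  ⇒  -1.
(a,b)_11: α=2, u≡9; β=1, v≡7 (mod 11); (9|11)=+1, (7|11)=-1; sign (−1)^0·+1^1·-1^2 = +1.
(a,b)_7: α=-4, u≡4; β=0, v≡2 (mod 7); (4|7)=+1, (2|7)=+1; sign (−1)^0·+1^0·+1^-4 = +1.
(a,b)_17: α=1, u≡2; β=0, v≡16 (mod 17); (2|17)=+1, (16|17)=+1; sign (−1)^0·+1^0·+1^1 = +1.
(a,b)_29: α=1, u≡9; β=1, v≡26 (mod 29); (9|29)=+1, (26|29)=-1; sign (−1)^0·+1^1·-1^1 = -1.
(a,b)_3: α=5, u≡1; β=2, v≡1 (mod 3); (1|3)=+1, (1|3)=+1; sign (−1)^0·+1^2·+1^5 = +1.
|Ram(1479, 319)| = 2, even; anisotropic at {2, 29}.

[2, 29]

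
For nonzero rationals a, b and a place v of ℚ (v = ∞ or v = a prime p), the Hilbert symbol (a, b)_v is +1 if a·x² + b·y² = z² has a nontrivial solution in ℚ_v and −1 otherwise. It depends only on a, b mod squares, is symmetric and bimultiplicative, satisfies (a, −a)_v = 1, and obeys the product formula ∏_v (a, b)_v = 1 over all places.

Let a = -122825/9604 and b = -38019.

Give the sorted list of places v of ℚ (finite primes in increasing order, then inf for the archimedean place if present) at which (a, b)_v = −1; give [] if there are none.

[17, 19, 29, inf]

Mod squares: a ≡ -17, b ≡ -38019. Check v ∈ {∞, 2, 3, 5, 7, 17, 19, 23, 29}.
v=19: a=19^0·(≡18), b=19^1·(≡13) mod 19; (18|19)=-1, (13|19)=-1; (−1)^{0·1·9}·(-1)^1·(-1)^0 = -1.
v=3: a=3^0·(≡1), b=3^1·(≡2) mod 3; (1|3)=+1, (2|3)=-1; (−1)^{0·1·1}·(+1)^1·(-1)^0 = +1.
v=17: a=17^3·(≡8), b=17^0·(≡10) mod 17; (8|17)=+1, (10|17)=-1; (−1)^{3·0·8}·(+1)^0·(-1)^3 = -1.
v=5: a=5^2·(≡3), b=5^0·(≡1) mod 5; (3|5)=-1, (1|5)=+1; (−1)^{2·0·2}·(-1)^0·(+1)^2 = +1.
v=2: v_2(a)=-2, v_2(b)=0; units ≡ 7, 5 (mod 8); ε·ε+αω+βω = 1·0+-2·1+0·0 ≡ 0  ⇒  (a,b)_2 = +1.
v=29: a=29^0·(≡27), b=29^1·(≡23) mod 29; (27|29)=-1, (23|29)=+1; (−1)^{0·1·14}·(-1)^1·(+1)^0 = -1.
v=∞: -17 < 0 and -38019 < 0  ⇒  (a,b)_∞ = -1.
v=23: a=23^0·(≡12), b=23^1·(≡3) mod 23; (12|23)=+1, (3|23)=+1; (−1)^{0·1·11}·(+1)^1·(+1)^0 = +1.
v=7: a=7^-4·(≡1), b=7^0·(≡5) mod 7; (1|7)=+1, (5|7)=-1; (−1)^{-4·0·3}·(+1)^0·(-1)^-4 = +1.
|Ram(-17, -38019)| = 4, even; anisotropic at {17, 19, 29, ∞}.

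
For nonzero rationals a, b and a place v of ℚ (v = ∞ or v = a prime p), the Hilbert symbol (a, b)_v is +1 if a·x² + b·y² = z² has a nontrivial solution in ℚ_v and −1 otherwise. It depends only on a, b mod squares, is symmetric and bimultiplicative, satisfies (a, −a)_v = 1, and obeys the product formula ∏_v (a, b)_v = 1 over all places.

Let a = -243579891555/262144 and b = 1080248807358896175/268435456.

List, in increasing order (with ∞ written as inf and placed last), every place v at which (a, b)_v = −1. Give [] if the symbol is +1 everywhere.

Mod squares: a ≡ -195, b ≡ 7. Check v ∈ {∞, 2, 3, 5, 7, 11, 13, 17, 19}.
v=3: a=3^7·(≡1), b=3^10·(≡1) mod 3; (1|3)=+1, (1|3)=+1; (−1)^{7·10·1}·(+1)^10·(+1)^7 = +1.
v=2: v_2(a)=-18, v_2(b)=-28; units ≡ 5, 7 (mod 8); ε·ε+αω+βω = 0·1+-18·0+-28·1 ≡ 0  ⇒  (a,b)_2 = +1.
v=∞: -195 < 0 and 7 > 0  ⇒  (a,b)_∞ = +1.
v=19: a=19^0·(≡12), b=19^2·(≡9) mod 19; (12|19)=-1, (9|19)=+1; (−1)^{0·2·9}·(-1)^2·(+1)^0 = +1.
v=11: a=11^2·(≡1), b=11^2·(≡7) mod 11; (1|11)=+1, (7|11)=-1; (−1)^{2·2·5}·(+1)^2·(-1)^2 = +1.
v=7: a=7^2·(≡4), b=7^3·(≡2) mod 7; (4|7)=+1, (2|7)=+1; (−1)^{2·3·3}·(+1)^3·(+1)^2 = +1.
v=13: a=13^1·(≡6), b=13^2·(≡11) mod 13; (6|13)=-1, (11|13)=-1; (−1)^{1·2·6}·(-1)^2·(-1)^1 = -1.
v=5: a=5^1·(≡1), b=5^2·(≡2) mod 5; (1|5)=+1, (2|5)=-1; (−1)^{1·2·2}·(+1)^2·(-1)^1 = -1.
v=17: a=17^2·(≡1), b=17^2·(≡6) mod 17; (1|17)=+1, (6|17)=-1; (−1)^{2·2·8}·(+1)^2·(-1)^2 = +1.
(-195, 7 / ℚ) ramifies at {5, 13}: a division algebra.

[5, 13]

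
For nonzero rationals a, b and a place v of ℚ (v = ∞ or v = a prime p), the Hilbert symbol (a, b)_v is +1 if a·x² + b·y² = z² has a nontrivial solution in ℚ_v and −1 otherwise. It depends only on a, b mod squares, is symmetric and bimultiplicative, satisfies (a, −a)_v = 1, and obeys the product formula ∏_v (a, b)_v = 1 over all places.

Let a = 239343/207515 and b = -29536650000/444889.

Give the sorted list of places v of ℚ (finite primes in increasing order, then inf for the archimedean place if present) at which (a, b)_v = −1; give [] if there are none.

(a, b) ≡ (23205, -36465) mod (ℚ^×)²; places V = {2, 3, 5, 7, 11, 13, 17, 19, 23, 29, ∞}.
(a,b)_17: α=1, u≡12; β=1, v≡3 (mod 17); (12|17)=-1, (3|17)=-1; sign (−1)^0·-1^1·-1^1 = +1.
(a,b)_∞: sgn(23205)=+, sgn(-36465)=−, so +1.
(a,b)_2: α=0, β=4; u≡5, v≡7 (mod 8); ε(u)ε(v)=0·1, αω(v)=0·0, βω(u)=4·1; sum ≡ 0  ⇒  +1.
(a,b)_23: α=0, u≡21; β=-2, v≡9 (mod 23); (21|23)=-1, (9|23)=+1; sign (−1)^0·-1^-2·+1^0 = +1.
(a,b)_19: α=2, u≡7; β=0, v≡8 (mod 19); (7|19)=+1, (8|19)=-1; sign (−1)^0·+1^0·-1^2 = +1.
(a,b)_7: α=-3, u≡2; β=0, v≡6 (mod 7); (2|7)=+1, (6|7)=-1; sign (−1)^0·+1^0·-1^-3 = -1.
(a,b)_5: α=-1, u≡1; β=5, v≡3 (mod 5); (1|5)=+1, (3|5)=-1; sign (−1)^0·+1^5·-1^-1 = -1.
(a,b)_29: α=0, u≡9; β=-2, v≡19 (mod 29); (9|29)=+1, (19|29)=-1; sign (−1)^0·+1^-2·-1^0 = +1.
(a,b)_3: α=1, u≡1; β=5, v≡1 (mod 3); (1|3)=+1, (1|3)=+1; sign (−1)^1·+1^5·+1^1 = -1.
(a,b)_11: α=-2, u≡6; β=1, v≡10 (mod 11); (6|11)=-1, (10|11)=-1; sign (−1)^0·-1^1·-1^-2 = -1.
(a,b)_13: α=1, u≡9; β=1, v≡9 (mod 13); (9|13)=+1, (9|13)=+1; sign (−1)^0·+1^1·+1^1 = +1.
|Ram(23205, -36465)| = 4, even; anisotropic at {3, 5, 7, 11}.

[3, 5, 7, 11]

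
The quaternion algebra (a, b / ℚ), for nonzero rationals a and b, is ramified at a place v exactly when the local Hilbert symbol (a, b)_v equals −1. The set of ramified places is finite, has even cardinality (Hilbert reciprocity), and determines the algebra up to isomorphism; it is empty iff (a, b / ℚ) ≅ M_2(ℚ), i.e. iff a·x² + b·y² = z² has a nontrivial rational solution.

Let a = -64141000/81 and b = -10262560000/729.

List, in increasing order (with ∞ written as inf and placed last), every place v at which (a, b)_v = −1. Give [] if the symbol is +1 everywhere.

(a, b) ≡ (-13090, -1309) mod (ℚ^×)²; places V = {2, 3, 5, 7, 11, 17, ∞}.
(a,b)_∞: sgn(-13090)=−, sgn(-1309)=−, so -1.
(a,b)_7: α=3, u≡3; β=3, v≡2 (mod 7); (3|7)=-1, (2|7)=+1; sign (−1)^1·-1^3·+1^3 = +1.
(a,b)_11: α=1, u≡3; β=1, v≡2 (mod 11); (3|11)=+1, (2|11)=-1; sign (−1)^1·+1^1·-1^1 = +1.
(a,b)_3: α=-4, u≡2; β=-6, v≡2 (mod 3); (2|3)=-1, (2|3)=-1; sign (−1)^0·-1^-6·-1^-4 = +1.
(a,b)_17: α=1, u≡5; β=1, v≡2 (mod 17); (5|17)=-1, (2|17)=+1; sign (−1)^0·-1^1·+1^1 = -1.
(a,b)_5: α=3, u≡2; β=4, v≡1 (mod 5); (2|5)=-1, (1|5)=+1; sign (−1)^0·-1^4·+1^3 = +1.
(a,b)_2: α=3, β=8; u≡7, v≡3 (mod 8); ε(u)ε(v)=1·1, αω(v)=3·1, βω(u)=8·0; sum ≡ 0  ⇒  +1.
|Ram(-13090, -1309)| = 2, even; anisotropic at {17, ∞}.

[17, inf]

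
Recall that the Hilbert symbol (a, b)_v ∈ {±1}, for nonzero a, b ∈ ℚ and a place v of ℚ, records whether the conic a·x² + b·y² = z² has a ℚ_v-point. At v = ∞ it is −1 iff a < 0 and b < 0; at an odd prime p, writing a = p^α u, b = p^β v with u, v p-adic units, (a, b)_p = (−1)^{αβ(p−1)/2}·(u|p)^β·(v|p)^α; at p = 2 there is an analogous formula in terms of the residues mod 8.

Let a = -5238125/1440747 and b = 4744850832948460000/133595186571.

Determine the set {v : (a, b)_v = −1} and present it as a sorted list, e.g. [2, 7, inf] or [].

(a, b) ≡ (-87, 444106) mod (ℚ^×)²; places V = {2, 3, 5, 7, 11, 13, 17, 19, 29, 31, ∞}.
(a,b)_∞: sgn(-87)=−, sgn(444106)=+, so +1.
(a,b)_17: α=2, u≡1; β=6, v≡4 (mod 17); (1|17)=+1, (4|17)=+1; sign (−1)^0·+1^6·+1^2 = +1.
(a,b)_13: α=0, u≡12; β=1, v≡2 (mod 13); (12|13)=+1, (2|13)=-1; sign (−1)^0·+1^1·-1^0 = +1.
(a,b)_19: α=0, u≡18; β=-1, v≡17 (mod 19); (18|19)=-1, (17|19)=+1; sign (−1)^0·-1^-1·+1^0 = -1.
(a,b)_29: α=1, u≡21; β=3, v≡12 (mod 29); (21|29)=-1, (12|29)=-1; sign (−1)^0·-1^3·-1^1 = +1.
(a,b)_5: α=4, u≡2; β=4, v≡1 (mod 5); (2|5)=-1, (1|5)=+1; sign (−1)^0·-1^4·+1^4 = +1.
(a,b)_2: α=0, β=5; u≡1, v≡5 (mod 8); ε(u)ε(v)=0·0, αω(v)=0·1, βω(u)=5·0; sum ≡ 0  ⇒  +1.
(a,b)_3: α=-5, u≡1; β=-4, v≡1 (mod 3); (1|3)=+1, (1|3)=+1; sign (−1)^0·+1^-4·+1^-5 = +1.
(a,b)_31: α=0, u≡13; β=1, v≡4 (mod 31); (13|31)=-1, (4|31)=+1; sign (−1)^0·-1^1·+1^0 = -1.
(a,b)_11: α=-2, u≡4; β=-6, v≡5 (mod 11); (4|11)=+1, (5|11)=+1; sign (−1)^0·+1^-6·+1^-2 = +1.
(a,b)_7: α=-2, u≡1; β=-2, v≡3 (mod 7); (1|7)=+1, (3|7)=-1; sign (−1)^0·+1^-2·-1^-2 = +1.
Ram(-87, 444106) = {19, 31}; no ℚ_19-point on the conic.

[19, 31]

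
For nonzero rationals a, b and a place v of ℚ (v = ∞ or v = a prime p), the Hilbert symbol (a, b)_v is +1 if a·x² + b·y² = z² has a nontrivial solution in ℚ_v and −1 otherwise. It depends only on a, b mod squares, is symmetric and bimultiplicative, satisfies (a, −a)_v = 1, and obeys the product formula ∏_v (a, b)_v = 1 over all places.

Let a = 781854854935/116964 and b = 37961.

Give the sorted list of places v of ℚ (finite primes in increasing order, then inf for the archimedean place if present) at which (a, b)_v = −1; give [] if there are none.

Mod squares: a ≡ 150535, b ≡ 37961. Check v ∈ {∞, 2, 3, 5, 7, 11, 17, 19, 23, 29, 43, 53}.
v=53: a=53^2·(≡28), b=53^0·(≡13) mod 53; (28|53)=+1, (13|53)=+1; (−1)^{2·0·26}·(+1)^0·(+1)^2 = +1.
v=5: a=5^1·(≡3), b=5^0·(≡1) mod 5; (3|5)=-1, (1|5)=+1; (−1)^{1·0·2}·(-1)^0·(+1)^1 = +1.
v=43: a=43^2·(≡15), b=43^0·(≡35) mod 43; (15|43)=+1, (35|43)=+1; (−1)^{2·0·21}·(+1)^0·(+1)^2 = +1.
v=23: a=23^1·(≡16), b=23^0·(≡11) mod 23; (16|23)=+1, (11|23)=-1; (−1)^{1·0·11}·(+1)^0·(-1)^1 = -1.
v=3: a=3^-4·(≡1), b=3^0·(≡2) mod 3; (1|3)=+1, (2|3)=-1; (−1)^{-4·0·1}·(+1)^0·(-1)^-4 = +1.
v=11: a=11^1·(≡4), b=11^1·(≡8) mod 11; (4|11)=+1, (8|11)=-1; (−1)^{1·1·5}·(+1)^1·(-1)^1 = +1.
v=∞: 150535 > 0 and 37961 > 0  ⇒  (a,b)_∞ = +1.
v=19: a=19^-2·(≡17), b=19^0·(≡18) mod 19; (17|19)=+1, (18|19)=-1; (−1)^{-2·0·9}·(+1)^0·(-1)^-2 = +1.
v=29: a=29^0·(≡13), b=29^1·(≡4) mod 29; (13|29)=+1, (4|29)=+1; (−1)^{0·1·14}·(+1)^1·(+1)^0 = +1.
v=2: v_2(a)=-2, v_2(b)=0; units ≡ 7, 1 (mod 8); ε·ε+αω+βω = 1·0+-2·0+0·0 ≡ 0  ⇒  (a,b)_2 = +1.
v=17: a=17^1·(≡8), b=17^1·(≡6) mod 17; (8|17)=+1, (6|17)=-1; (−1)^{1·1·8}·(+1)^1·(-1)^1 = -1.
v=7: a=7^1·(≡2), b=7^1·(≡5) mod 7; (2|7)=+1, (5|7)=-1; (−1)^{1·1·3}·(+1)^1·(-1)^1 = +1.
(150535, 37961 / ℚ) ramifies at {17, 23}: a division algebra.

[17, 23]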